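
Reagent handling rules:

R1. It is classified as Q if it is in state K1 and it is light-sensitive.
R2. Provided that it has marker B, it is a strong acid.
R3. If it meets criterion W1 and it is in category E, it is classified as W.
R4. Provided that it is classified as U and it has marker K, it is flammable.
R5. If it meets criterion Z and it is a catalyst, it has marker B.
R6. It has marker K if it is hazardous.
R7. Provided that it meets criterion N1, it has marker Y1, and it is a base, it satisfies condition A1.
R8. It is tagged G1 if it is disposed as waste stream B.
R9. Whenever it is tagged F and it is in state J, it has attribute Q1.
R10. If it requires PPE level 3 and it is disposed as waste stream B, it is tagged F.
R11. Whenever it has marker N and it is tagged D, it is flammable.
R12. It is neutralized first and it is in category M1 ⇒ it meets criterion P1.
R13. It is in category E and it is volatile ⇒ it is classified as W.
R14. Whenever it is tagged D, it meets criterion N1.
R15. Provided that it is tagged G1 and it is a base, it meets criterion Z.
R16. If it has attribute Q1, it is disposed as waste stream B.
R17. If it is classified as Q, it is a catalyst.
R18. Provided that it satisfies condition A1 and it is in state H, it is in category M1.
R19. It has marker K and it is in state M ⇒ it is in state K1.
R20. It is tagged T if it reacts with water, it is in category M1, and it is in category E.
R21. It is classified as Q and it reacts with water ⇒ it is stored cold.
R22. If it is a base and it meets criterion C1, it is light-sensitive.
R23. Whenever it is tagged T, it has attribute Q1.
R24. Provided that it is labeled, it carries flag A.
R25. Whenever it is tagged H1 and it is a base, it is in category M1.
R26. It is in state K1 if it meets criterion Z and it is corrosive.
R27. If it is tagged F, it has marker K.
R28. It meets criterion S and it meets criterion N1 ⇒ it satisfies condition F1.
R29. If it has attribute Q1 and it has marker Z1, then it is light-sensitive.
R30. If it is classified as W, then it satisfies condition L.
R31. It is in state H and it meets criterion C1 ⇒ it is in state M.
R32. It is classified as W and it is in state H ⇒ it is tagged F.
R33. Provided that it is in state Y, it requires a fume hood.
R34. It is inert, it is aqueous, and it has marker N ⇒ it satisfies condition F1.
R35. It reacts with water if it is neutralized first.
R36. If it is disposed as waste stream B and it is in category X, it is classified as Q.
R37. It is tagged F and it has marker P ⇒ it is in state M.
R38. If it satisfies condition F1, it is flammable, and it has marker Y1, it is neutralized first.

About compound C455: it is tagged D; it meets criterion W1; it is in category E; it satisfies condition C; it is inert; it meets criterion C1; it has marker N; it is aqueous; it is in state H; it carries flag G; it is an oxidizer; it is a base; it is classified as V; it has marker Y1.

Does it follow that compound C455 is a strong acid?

Yes

By R3 (it meets criterion W1, it is in category E): it is classified as W.
By R11 (it has marker N, it is tagged D): it is flammable.
By R14 (it is tagged D): it meets criterion N1.
By R22 (it is a base, it meets criterion C1): it is light-sensitive.
By R31 (it is in state H, it meets criterion C1): it is in state M.
By R32 (it is classified as W, it is in state H): it is tagged F.
By R34 (it is inert, it is aqueous, it has marker N): it satisfies condition F1.
By R38 (it satisfies condition F1, it is flammable, it has marker Y1): it is neutralized first.
By R7 (it meets criterion N1, it has marker Y1, it is a base): it satisfies condition A1.
By R18 (it satisfies condition A1, it is in state H): it is in category M1.
By R27 (it is tagged F): it has marker K.
By R35 (it is neutralized first): it reacts with water.
By R19 (it has marker K, it is in state M): it is in state K1.
By R20 (it reacts with water, it is in category M1, it is in category E): it is tagged T.
By R23 (it is tagged T): it has attribute Q1.
By R1 (it is in state K1, it is light-sensitive): it is classified as Q.
By R16 (it has attribute Q1): it is disposed as waste stream B.
By R17 (it is classified as Q): it is a catalyst.
By R8 (it is disposed as waste stream B): it is tagged G1.
By R15 (it is tagged G1, it is a base): it meets criterion Z.
By R5 (it meets criterion Z, it is a catalyst): it has marker B.
By R2 (it has marker B): it is a strong acid.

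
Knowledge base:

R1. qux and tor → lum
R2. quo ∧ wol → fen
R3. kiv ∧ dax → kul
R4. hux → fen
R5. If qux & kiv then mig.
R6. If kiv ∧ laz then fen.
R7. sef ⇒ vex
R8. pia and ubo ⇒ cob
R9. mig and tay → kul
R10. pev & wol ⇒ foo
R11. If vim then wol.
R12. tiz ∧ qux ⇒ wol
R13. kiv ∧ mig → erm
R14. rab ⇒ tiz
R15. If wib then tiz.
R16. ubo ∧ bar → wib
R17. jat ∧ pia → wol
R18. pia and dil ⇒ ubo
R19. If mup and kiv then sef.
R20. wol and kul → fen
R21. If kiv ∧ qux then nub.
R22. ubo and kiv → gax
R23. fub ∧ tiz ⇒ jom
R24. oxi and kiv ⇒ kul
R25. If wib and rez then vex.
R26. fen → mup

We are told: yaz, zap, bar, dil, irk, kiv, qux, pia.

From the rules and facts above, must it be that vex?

Forward chaining from the given facts derives: mig, erm, ubo, nub, gax, cob, wib, tiz, wol.
Rules concluding vex: R7 needs sef; R25 needs rez — none of these are established.

No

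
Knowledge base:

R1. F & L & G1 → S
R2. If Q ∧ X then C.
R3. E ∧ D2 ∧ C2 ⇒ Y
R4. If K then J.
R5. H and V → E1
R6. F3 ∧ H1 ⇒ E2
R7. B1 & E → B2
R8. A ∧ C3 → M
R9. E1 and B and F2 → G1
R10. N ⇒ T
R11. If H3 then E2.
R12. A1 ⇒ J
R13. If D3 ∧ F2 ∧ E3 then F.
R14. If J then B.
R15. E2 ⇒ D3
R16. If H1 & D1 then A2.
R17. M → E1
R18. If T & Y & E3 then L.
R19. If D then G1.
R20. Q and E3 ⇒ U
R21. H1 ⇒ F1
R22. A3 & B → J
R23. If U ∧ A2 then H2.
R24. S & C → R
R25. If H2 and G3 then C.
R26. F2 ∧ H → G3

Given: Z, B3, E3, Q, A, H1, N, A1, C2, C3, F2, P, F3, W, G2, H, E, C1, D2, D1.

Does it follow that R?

Y  (by R3: E, D2, C2)
E2  (by R6: F3, H1)
M  (by R8: A, C3)
T  (by R10: N)
J  (by R12: A1)
B  (by R14: J)
D3  (by R15: E2)
A2  (by R16: H1, D1)
E1  (by R17: M)
L  (by R18: T, Y, E3)
U  (by R20: Q, E3)
H2  (by R23: U, A2)
G3  (by R26: F2, H)
G1  (by R9: E1, B, F2)
F  (by R13: D3, F2, E3)
C  (by R25: H2, G3)
S  (by R1: F, L, G1)
R  (by R24: S, C)

Yes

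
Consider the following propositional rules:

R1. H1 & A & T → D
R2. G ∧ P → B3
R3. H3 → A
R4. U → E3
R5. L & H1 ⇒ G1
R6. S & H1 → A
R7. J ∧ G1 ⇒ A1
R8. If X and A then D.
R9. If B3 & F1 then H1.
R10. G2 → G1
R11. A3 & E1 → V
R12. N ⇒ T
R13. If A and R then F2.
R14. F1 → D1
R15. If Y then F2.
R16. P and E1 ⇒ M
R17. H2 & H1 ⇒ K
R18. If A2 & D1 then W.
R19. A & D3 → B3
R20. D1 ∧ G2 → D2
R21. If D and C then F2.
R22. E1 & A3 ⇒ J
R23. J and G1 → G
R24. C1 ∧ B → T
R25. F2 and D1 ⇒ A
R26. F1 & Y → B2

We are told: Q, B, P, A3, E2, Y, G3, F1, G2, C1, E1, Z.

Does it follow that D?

G1  (by R10: G2)
D1  (by R14: F1)
F2  (by R15: Y)
J  (by R22: E1, A3)
G  (by R23: J, G1)
T  (by R24: C1, B)
A  (by R25: F2, D1)
B3  (by R2: G, P)
H1  (by R9: B3, F1)
D  (by R1: H1, A, T)

Yes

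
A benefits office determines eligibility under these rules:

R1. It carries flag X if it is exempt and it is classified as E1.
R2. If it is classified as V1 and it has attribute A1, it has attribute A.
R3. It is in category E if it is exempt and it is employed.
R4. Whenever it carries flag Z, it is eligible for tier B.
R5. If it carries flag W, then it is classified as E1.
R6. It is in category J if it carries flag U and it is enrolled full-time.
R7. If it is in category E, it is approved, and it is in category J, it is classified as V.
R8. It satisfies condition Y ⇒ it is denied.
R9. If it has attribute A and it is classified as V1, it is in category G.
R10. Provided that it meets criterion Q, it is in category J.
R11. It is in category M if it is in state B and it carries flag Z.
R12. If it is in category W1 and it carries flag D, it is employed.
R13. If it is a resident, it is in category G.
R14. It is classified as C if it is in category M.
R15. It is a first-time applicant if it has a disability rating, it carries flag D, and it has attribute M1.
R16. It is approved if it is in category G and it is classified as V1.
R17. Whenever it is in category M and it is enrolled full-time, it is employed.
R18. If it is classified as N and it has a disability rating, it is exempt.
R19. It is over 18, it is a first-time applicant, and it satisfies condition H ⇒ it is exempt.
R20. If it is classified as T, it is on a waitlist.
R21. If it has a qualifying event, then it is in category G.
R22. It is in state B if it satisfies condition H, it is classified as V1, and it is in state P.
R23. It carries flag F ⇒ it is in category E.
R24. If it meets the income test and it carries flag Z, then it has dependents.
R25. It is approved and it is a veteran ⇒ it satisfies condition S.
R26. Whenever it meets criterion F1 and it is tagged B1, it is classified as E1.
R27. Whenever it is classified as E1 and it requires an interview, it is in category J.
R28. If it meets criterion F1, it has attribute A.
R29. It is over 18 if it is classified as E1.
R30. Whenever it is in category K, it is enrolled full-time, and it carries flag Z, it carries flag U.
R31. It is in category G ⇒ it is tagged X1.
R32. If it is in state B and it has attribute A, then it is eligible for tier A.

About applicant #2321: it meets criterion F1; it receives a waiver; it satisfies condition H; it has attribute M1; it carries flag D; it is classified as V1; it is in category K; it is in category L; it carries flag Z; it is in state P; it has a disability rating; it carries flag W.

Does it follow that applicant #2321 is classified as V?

No

Forward chaining from the given facts derives: is eligible for tier B, is classified as E1, is a first-time applicant, is in state B, has attribute A, is over 18, is eligible for tier A, is in category G, is in category M, is classified as C, is approved, is exempt, is tagged X1, carries flag X.
The only rule concluding "it is classified as V" is R7, which needs "it is in category E"; that is never established.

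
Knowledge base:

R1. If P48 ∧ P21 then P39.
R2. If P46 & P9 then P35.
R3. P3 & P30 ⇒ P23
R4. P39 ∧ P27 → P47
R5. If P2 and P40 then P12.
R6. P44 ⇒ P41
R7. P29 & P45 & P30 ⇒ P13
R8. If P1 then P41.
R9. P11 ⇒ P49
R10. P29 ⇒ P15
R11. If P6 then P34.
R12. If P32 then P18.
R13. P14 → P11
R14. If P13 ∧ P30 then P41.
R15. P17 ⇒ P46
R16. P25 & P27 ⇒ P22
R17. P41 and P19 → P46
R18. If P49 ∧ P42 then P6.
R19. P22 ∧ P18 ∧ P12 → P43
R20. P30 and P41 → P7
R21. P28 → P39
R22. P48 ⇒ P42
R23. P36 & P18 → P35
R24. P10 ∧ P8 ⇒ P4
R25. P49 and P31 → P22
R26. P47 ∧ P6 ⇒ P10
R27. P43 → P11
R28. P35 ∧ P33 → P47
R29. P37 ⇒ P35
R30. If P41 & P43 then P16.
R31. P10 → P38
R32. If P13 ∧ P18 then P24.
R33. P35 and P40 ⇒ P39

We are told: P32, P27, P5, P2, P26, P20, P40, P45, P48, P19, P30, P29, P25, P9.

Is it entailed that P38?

Yes

P12  (by R5: P2, P40)
P13  (by R7: P29, P45, P30)
P18  (by R12: P32)
P41  (by R14: P13, P30)
P22  (by R16: P25, P27)
P46  (by R17: P41, P19)
P43  (by R19: P22, P18, P12)
P42  (by R22: P48)
P11  (by R27: P43)
P35  (by R2: P46, P9)
P49  (by R9: P11)
P6  (by R18: P49, P42)
P39  (by R33: P35, P40)
P47  (by R4: P39, P27)
P10  (by R26: P47, P6)
P38  (by R31: P10)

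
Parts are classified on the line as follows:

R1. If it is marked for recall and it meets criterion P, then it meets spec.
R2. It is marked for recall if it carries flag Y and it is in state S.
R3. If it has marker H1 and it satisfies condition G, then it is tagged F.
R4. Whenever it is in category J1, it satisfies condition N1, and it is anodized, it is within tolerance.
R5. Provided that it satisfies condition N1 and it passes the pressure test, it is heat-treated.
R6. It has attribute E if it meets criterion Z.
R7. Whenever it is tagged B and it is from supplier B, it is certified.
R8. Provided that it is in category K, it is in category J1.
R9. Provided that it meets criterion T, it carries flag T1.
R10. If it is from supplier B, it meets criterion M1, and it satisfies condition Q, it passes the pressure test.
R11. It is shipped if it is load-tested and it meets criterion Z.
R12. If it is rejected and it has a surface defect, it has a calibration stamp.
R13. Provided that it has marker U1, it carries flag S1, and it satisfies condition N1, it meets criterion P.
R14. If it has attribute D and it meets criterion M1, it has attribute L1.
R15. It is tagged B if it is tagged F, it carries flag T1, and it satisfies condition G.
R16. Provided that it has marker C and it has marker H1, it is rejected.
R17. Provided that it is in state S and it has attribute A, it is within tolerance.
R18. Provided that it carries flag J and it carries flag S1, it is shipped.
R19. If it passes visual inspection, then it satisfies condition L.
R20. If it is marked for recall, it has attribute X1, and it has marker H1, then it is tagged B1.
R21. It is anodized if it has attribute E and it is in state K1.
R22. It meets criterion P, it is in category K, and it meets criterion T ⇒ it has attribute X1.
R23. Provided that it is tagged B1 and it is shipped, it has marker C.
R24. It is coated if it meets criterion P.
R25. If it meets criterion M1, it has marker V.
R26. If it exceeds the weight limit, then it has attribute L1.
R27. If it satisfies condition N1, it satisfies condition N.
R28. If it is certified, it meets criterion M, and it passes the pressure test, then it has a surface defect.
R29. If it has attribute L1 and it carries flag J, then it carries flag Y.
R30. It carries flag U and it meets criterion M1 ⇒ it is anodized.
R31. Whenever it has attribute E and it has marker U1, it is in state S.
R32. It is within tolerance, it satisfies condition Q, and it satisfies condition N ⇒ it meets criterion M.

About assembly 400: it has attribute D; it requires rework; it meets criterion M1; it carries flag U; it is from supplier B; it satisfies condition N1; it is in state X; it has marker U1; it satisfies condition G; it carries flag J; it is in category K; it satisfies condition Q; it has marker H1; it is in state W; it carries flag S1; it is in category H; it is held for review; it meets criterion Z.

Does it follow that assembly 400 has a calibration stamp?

No

Forward chaining from the given facts derives: is tagged F, has attribute E, is in category J1, passes the pressure test, meets criterion P, has attribute L1, is shipped, is coated, has marker V, satisfies condition N, carries flag Y, is anodized, is in state S, is marked for recall, is within tolerance, is heat-treated, meets criterion M, meets spec.
The only rule concluding "it has a calibration stamp" is R12, which needs "it is rejected"; that is never established.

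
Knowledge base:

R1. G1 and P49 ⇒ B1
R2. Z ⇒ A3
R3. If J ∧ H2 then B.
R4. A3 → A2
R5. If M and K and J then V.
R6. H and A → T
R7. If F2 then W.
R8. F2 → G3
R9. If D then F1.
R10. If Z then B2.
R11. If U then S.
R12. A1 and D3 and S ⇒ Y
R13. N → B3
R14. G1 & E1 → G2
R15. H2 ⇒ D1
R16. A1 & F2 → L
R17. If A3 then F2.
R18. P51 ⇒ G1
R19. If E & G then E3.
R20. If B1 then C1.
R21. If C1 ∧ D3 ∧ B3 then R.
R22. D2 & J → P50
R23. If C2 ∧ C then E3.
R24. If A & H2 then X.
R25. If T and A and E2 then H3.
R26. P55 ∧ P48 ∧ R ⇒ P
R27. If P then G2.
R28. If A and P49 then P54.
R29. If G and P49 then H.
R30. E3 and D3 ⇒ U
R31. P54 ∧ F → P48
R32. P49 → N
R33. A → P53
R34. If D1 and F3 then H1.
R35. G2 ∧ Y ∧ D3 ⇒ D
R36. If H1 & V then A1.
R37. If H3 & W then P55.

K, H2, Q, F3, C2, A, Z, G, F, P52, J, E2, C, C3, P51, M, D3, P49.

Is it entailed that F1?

A3  (by R2: Z)
V  (by R5: M, K, J)
D1  (by R15: H2)
F2  (by R17: A3)
G1  (by R18: P51)
E3  (by R23: C2, C)
P54  (by R28: A, P49)
H  (by R29: G, P49)
U  (by R30: E3, D3)
P48  (by R31: P54, F)
N  (by R32: P49)
H1  (by R34: D1, F3)
A1  (by R36: H1, V)
B1  (by R1: G1, P49)
T  (by R6: H, A)
W  (by R7: F2)
S  (by R11: U)
Y  (by R12: A1, D3, S)
B3  (by R13: N)
C1  (by R20: B1)
R  (by R21: C1, D3, B3)
H3  (by R25: T, A, E2)
P55  (by R37: H3, W)
P  (by R26: P55, P48, R)
G2  (by R27: P)
D  (by R35: G2, Y, D3)
F1  (by R9: D)

Yes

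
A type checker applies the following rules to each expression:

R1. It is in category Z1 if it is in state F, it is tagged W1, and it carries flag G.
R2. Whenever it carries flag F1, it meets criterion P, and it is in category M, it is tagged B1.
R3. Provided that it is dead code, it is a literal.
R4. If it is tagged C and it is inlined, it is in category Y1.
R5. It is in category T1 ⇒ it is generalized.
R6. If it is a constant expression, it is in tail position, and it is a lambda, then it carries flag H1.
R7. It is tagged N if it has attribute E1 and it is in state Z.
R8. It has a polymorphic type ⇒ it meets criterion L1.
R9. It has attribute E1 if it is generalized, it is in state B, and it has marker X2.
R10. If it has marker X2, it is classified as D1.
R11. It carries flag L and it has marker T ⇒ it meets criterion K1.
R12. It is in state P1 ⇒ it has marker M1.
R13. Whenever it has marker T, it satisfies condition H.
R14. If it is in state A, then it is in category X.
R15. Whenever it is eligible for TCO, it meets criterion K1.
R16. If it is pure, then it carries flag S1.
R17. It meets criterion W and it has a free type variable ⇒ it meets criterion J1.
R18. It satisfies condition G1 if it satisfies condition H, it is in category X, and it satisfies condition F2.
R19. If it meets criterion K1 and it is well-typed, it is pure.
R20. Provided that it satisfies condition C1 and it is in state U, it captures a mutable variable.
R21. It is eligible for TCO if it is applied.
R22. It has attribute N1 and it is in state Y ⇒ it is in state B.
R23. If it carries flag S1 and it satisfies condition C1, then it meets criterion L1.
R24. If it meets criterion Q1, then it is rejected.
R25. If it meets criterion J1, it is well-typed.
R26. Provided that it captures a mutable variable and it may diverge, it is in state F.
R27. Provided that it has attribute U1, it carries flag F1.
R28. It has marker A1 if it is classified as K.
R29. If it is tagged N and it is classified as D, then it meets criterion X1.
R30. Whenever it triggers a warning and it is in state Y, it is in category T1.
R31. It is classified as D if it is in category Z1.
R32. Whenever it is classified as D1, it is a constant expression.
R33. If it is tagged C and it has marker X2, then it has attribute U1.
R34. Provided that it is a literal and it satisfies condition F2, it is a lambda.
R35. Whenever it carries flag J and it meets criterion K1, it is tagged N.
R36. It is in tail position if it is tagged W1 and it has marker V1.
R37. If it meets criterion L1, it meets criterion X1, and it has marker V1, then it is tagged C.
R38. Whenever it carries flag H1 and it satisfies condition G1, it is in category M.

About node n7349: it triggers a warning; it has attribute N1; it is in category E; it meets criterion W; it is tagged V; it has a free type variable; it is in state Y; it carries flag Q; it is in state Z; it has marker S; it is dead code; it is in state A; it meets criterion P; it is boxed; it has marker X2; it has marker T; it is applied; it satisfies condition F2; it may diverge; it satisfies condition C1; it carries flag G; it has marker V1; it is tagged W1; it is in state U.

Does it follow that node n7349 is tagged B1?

By R3 (it is dead code): it is a literal.
By R10 (it has marker X2): it is classified as D1.
By R13 (it has marker T): it satisfies condition H.
By R14 (it is in state A): it is in category X.
By R17 (it meets criterion W, it has a free type variable): it meets criterion J1.
By R18 (it satisfies condition H, it is in category X, it satisfies condition F2): it satisfies condition G1.
By R20 (it satisfies condition C1, it is in state U): it captures a mutable variable.
By R21 (it is applied): it is eligible for TCO.
By R22 (it has attribute N1, it is in state Y): it is in state B.
By R25 (it meets criterion J1): it is well-typed.
By R26 (it captures a mutable variable, it may diverge): it is in state F.
By R30 (it triggers a warning, it is in state Y): it is in category T1.
By R32 (it is classified as D1): it is a constant expression.
By R34 (it is a literal, it satisfies condition F2): it is a lambda.
By R36 (it is tagged W1, it has marker V1): it is in tail position.
By R1 (it is in state F, it is tagged W1, it carries flag G): it is in category Z1.
By R5 (it is in category T1): it is generalized.
By R6 (it is a constant expression, it is in tail position, it is a lambda): it carries flag H1.
By R9 (it is generalized, it is in state B, it has marker X2): it has attribute E1.
By R15 (it is eligible for TCO): it meets criterion K1.
By R19 (it meets criterion K1, it is well-typed): it is pure.
By R31 (it is in category Z1): it is classified as D.
By R38 (it carries flag H1, it satisfies condition G1): it is in category M.
By R7 (it has attribute E1, it is in state Z): it is tagged N.
By R16 (it is pure): it carries flag S1.
By R23 (it carries flag S1, it satisfies condition C1): it meets criterion L1.
By R29 (it is tagged N, it is classified as D): it meets criterion X1.
By R37 (it meets criterion L1, it meets criterion X1, it has marker V1): it is tagged C.
By R33 (it is tagged C, it has marker X2): it has attribute U1.
By R27 (it has attribute U1): it carries flag F1.
By R2 (it carries flag F1, it meets criterion P, it is in category M): it is tagged B1.

Yes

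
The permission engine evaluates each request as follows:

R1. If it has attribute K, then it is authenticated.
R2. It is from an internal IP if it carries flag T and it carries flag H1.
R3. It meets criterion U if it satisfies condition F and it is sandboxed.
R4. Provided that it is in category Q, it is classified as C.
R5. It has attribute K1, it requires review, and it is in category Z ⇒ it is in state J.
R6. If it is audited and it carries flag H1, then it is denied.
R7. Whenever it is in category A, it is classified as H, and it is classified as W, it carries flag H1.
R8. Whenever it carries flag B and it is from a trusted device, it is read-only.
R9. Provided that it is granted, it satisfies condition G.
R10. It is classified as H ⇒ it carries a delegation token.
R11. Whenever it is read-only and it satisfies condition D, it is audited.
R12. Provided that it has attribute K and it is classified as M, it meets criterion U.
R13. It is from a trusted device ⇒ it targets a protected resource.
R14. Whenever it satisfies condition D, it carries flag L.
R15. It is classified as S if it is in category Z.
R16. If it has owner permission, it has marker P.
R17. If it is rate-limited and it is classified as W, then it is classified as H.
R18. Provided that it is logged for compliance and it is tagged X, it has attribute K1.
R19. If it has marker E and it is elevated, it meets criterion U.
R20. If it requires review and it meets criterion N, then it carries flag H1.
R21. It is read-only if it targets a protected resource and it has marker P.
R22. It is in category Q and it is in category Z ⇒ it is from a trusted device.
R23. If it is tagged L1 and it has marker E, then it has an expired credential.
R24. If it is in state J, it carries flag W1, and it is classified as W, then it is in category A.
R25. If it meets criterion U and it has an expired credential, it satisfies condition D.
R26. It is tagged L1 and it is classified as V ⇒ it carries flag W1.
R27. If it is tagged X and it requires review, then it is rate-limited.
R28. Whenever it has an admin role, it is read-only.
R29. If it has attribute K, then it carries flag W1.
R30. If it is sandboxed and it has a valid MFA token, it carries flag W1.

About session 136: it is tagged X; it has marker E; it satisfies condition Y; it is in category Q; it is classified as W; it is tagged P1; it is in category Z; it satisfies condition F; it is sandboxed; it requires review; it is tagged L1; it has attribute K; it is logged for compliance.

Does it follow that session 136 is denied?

No

Forward chaining from the given facts derives: is authenticated, meets criterion U, is classified as C, is classified as S, has attribute K1, is from a trusted device, has an expired credential, satisfies condition D, is rate-limited, carries flag W1, is in state J, targets a protected resource, carries flag L, is classified as H, is in category A, carries flag H1, carries a delegation token.
The only rule concluding "it is denied" is R6, which needs "it is audited"; that is never established.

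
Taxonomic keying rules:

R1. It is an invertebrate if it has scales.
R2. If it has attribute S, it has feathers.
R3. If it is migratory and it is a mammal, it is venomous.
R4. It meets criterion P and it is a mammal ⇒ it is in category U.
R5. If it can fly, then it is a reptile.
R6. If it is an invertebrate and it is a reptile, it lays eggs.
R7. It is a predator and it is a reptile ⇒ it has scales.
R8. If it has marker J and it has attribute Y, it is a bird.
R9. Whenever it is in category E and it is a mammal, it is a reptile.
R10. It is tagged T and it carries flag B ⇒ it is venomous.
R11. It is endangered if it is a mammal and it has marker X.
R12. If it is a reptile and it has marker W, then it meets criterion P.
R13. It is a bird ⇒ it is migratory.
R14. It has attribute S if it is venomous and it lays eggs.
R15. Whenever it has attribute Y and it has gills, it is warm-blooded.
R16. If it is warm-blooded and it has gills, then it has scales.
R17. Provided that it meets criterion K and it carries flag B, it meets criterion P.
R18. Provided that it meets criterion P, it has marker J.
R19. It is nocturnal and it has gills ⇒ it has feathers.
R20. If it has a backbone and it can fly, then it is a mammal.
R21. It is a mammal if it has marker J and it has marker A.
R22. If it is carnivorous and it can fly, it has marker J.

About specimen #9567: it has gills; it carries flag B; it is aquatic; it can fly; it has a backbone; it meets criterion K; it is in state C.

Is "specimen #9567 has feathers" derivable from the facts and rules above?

No

Forward chaining from the given facts derives: is a reptile, meets criterion P, has marker J, is a mammal, is in category U.
Rules concluding "it has feathers": R2 needs "it has attribute S"; R19 needs "it is nocturnal" — none of these are established.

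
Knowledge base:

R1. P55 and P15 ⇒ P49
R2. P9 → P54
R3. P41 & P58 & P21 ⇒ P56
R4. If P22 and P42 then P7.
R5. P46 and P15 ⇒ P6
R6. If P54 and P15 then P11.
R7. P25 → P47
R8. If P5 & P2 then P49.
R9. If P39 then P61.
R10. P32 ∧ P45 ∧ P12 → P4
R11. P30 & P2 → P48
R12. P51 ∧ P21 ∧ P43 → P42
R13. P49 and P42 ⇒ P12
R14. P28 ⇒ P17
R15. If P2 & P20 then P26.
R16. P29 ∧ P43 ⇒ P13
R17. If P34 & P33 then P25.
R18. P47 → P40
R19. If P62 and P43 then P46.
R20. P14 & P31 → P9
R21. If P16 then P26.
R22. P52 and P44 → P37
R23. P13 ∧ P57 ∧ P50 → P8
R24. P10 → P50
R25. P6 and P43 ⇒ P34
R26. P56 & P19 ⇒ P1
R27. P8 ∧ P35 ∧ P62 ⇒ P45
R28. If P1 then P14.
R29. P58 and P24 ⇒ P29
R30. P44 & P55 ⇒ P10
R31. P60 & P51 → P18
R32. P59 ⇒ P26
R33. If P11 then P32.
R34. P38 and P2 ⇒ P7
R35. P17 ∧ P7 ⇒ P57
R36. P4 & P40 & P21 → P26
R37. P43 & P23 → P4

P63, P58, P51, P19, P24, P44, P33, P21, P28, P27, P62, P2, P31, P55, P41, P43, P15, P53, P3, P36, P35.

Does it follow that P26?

No

Forward chaining from the given facts derives: P49, P56, P42, P12, P17, P46, P1, P14, P29, P10, P6, P13, P9, P50, P34, P54, P11, P25, P32, P47, P40.
Rules concluding P26: R15 needs P20; R21 needs P16; R32 needs P59; R36 needs P4 — none of these are established.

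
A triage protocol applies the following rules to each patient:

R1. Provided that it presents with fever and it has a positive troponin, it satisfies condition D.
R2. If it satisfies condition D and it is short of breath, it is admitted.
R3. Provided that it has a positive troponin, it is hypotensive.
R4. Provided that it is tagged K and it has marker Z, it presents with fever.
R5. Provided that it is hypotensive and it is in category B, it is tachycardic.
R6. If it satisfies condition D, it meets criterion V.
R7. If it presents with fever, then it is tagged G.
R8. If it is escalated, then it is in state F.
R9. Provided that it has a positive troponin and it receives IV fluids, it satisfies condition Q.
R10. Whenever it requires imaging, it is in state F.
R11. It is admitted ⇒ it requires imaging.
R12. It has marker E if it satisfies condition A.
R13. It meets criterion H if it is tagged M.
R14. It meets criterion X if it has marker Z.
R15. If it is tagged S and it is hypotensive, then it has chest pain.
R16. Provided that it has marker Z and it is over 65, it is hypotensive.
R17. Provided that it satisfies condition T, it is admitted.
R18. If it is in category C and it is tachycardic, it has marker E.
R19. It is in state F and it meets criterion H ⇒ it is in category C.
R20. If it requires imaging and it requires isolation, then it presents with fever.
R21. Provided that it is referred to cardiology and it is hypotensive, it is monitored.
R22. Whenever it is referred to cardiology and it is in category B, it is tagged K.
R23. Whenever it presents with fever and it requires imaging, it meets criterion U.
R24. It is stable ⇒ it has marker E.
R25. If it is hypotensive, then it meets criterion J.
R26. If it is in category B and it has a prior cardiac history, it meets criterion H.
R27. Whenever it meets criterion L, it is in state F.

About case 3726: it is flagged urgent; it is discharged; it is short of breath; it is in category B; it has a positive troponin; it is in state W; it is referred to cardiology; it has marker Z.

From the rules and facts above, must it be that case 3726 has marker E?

Forward chaining from the given facts derives: is hypotensive, is tachycardic, meets criterion X, is monitored, is tagged K, meets criterion J, presents with fever, is tagged G, satisfies condition D, is admitted, meets criterion V, requires imaging, meets criterion U, is in state F.
Rules concluding "it has marker E": R12 needs "it satisfies condition A"; R18 needs "it is in category C"; R24 needs "it is stable" — none of these are established.

No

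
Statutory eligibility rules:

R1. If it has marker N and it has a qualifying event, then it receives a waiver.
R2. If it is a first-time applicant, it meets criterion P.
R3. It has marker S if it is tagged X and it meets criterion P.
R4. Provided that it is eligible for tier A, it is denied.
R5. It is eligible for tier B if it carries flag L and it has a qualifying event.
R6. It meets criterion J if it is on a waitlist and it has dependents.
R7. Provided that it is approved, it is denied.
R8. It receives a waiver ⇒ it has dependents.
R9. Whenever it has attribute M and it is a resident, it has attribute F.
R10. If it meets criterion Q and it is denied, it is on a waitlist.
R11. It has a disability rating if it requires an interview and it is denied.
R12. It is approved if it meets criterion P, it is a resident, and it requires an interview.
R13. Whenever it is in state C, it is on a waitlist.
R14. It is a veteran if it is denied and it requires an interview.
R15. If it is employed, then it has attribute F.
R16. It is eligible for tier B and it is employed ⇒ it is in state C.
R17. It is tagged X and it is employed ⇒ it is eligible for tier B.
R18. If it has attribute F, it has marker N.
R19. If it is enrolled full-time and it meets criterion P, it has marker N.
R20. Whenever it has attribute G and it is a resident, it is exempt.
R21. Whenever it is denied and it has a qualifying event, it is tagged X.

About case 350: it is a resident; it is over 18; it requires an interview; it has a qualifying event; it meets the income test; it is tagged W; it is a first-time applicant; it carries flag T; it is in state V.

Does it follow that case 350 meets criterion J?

Forward chaining from the given facts derives: meets criterion P, is approved, is denied, has a disability rating, is a veteran, is tagged X, has marker S.
The only rule concluding "it meets criterion J" is R6, which needs "it is on a waitlist"; that is never established.

No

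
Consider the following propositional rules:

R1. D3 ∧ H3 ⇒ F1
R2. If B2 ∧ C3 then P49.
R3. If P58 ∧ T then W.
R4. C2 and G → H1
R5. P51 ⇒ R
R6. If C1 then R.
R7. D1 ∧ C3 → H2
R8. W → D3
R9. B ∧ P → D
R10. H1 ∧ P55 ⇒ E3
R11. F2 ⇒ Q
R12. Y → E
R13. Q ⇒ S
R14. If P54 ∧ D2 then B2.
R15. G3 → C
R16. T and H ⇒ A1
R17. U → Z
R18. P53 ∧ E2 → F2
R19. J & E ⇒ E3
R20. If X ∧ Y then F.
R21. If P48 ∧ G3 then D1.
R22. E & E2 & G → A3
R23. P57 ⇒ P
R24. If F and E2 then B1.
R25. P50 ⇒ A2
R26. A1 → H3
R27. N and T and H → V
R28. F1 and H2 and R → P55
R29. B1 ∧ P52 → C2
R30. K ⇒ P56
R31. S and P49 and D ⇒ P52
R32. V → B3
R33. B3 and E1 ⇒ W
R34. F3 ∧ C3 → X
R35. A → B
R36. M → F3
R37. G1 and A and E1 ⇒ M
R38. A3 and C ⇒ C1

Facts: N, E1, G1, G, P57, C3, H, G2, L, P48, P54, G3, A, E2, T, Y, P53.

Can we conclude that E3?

No

Forward chaining from the given facts derives: E, C, A1, F2, D1, A3, P, H3, V, B3, W, B, M, C1, R, H2, D3, D, Q, S, F3, F1, P55, X, F, B1.
Rules concluding E3: R10 needs H1; R19 needs J — none of these are established.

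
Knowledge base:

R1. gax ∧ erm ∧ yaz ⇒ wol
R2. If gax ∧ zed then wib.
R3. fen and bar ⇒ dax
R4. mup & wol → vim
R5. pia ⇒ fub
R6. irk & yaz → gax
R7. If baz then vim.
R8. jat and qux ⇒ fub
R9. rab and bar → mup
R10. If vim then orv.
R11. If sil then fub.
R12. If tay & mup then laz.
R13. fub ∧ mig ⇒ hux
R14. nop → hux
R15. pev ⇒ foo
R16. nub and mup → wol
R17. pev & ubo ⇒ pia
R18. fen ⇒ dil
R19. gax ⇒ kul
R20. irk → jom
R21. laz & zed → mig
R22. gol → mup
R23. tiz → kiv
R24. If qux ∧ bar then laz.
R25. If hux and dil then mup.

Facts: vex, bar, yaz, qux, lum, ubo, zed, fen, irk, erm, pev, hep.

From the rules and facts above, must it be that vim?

gax  (by R6: irk, yaz)
pia  (by R17: pev, ubo)
dil  (by R18: fen)
laz  (by R24: qux, bar)
wol  (by R1: gax, erm, yaz)
fub  (by R5: pia)
mig  (by R21: laz, zed)
hux  (by R13: fub, mig)
mup  (by R25: hux, dil)
vim  (by R4: mup, wol)

Yes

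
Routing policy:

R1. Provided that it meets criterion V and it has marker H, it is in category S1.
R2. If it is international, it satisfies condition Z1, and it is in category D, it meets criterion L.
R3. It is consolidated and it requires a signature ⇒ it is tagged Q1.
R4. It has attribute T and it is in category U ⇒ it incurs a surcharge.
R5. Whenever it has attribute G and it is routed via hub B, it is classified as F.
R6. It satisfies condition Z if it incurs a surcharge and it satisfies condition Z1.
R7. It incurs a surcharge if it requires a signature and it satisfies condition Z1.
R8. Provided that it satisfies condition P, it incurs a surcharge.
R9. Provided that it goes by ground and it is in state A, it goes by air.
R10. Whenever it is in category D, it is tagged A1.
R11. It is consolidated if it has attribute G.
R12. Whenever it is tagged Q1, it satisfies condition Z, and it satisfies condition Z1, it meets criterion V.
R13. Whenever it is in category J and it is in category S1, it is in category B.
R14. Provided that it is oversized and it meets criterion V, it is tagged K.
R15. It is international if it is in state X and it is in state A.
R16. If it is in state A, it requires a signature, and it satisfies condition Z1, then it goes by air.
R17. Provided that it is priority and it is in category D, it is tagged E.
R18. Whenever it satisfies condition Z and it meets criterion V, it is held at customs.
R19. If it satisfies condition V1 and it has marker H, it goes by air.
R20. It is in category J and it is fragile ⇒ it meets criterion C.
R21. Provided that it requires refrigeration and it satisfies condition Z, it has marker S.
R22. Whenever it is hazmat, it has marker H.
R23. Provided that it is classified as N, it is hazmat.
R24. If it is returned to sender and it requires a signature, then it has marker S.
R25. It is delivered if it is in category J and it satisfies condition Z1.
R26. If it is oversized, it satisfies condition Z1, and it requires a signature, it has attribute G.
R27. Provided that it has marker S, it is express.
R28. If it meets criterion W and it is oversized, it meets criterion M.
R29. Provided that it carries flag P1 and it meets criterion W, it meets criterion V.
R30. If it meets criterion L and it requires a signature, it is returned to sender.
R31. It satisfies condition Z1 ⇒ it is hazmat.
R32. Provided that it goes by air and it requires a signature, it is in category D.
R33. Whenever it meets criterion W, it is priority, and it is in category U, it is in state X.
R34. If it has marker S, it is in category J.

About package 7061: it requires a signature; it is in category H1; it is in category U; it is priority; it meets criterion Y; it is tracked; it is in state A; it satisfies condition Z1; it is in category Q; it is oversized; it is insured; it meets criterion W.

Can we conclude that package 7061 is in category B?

By R7 (it requires a signature, it satisfies condition Z1): it incurs a surcharge.
By R16 (it is in state A, it requires a signature, it satisfies condition Z1): it goes by air.
By R26 (it is oversized, it satisfies condition Z1, it requires a signature): it has attribute G.
By R31 (it satisfies condition Z1): it is hazmat.
By R32 (it goes by air, it requires a signature): it is in category D.
By R33 (it meets criterion W, it is priority, it is in category U): it is in state X.
By R6 (it incurs a surcharge, it satisfies condition Z1): it satisfies condition Z.
By R11 (it has attribute G): it is consolidated.
By R15 (it is in state X, it is in state A): it is international.
By R22 (it is hazmat): it has marker H.
By R2 (it is international, it satisfies condition Z1, it is in category D): it meets criterion L.
By R3 (it is consolidated, it requires a signature): it is tagged Q1.
By R12 (it is tagged Q1, it satisfies condition Z, it satisfies condition Z1): it meets criterion V.
By R30 (it meets criterion L, it requires a signature): it is returned to sender.
By R1 (it meets criterion V, it has marker H): it is in category S1.
By R24 (it is returned to sender, it requires a signature): it has marker S.
By R34 (it has marker S): it is in category J.
By R13 (it is in category J, it is in category S1): it is in category B.

Yes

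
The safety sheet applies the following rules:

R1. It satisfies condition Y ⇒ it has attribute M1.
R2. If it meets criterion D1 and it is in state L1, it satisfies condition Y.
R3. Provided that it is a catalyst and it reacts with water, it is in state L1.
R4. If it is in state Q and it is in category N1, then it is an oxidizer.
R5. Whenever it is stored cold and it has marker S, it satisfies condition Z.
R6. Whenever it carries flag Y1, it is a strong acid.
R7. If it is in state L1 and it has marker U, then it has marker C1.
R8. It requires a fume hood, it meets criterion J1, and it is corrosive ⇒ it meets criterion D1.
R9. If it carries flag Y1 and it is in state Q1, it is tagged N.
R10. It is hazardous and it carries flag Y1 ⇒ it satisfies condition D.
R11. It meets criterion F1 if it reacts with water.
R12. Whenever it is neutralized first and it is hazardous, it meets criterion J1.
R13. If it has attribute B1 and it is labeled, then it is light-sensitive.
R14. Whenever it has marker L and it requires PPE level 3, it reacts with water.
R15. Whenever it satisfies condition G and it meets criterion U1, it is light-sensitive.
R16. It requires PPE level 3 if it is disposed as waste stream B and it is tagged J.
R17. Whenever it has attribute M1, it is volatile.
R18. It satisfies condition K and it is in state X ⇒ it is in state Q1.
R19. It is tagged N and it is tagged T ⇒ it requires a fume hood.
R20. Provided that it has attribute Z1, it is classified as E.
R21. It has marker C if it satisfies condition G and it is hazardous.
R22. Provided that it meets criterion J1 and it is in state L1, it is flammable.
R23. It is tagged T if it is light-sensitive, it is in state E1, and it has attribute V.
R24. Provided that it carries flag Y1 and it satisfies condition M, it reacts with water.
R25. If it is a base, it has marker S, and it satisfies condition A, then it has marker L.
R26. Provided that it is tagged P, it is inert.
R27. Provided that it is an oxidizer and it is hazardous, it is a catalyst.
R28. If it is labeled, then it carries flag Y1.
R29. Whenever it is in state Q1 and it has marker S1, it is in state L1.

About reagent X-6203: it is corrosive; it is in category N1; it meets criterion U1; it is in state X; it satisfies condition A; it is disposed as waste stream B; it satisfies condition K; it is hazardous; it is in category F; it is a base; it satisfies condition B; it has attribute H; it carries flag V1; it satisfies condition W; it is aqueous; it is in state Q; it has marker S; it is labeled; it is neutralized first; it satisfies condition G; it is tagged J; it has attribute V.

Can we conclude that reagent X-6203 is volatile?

No

Forward chaining from the given facts derives: is an oxidizer, meets criterion J1, is light-sensitive, requires PPE level 3, is in state Q1, has marker C, has marker L, is a catalyst, carries flag Y1, is a strong acid, is tagged N, satisfies condition D, reacts with water, is in state L1, meets criterion F1, is flammable.
The only rule concluding "it is volatile" is R17, which needs "it has attribute M1"; that is never established.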